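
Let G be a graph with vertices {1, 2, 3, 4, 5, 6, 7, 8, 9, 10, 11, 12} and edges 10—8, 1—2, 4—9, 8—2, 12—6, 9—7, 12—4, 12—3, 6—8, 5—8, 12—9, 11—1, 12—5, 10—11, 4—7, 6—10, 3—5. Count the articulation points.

1

Removing 12 increases the component count from 1 to 2, so 12 is a cut vertex.
By contrast removing 3 leaves 1 component; it is not a cut vertex. No other vertex is a cut vertex either.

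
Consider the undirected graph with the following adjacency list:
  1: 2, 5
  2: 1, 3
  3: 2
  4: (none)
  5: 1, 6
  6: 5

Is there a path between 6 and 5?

From 6 we can reach 1, 2, 3, 5, 6, which includes 5.

Yes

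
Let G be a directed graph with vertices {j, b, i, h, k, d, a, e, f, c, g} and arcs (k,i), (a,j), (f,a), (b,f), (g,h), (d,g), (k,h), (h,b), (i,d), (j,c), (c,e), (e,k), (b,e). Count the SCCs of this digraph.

{a, b, c, d, e, f, g, h, i, j, k} are all mutually reachable — one SCC of size 11.
That gives 1 strongly connected component.

1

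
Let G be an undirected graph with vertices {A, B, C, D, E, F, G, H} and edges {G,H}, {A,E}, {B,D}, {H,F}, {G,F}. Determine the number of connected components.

C is isolated — a component by itself.
Starting from B we can reach B, D. That is one component of size 2.
Starting from A we can reach A, E. That is one component of size 2.
Starting from F we can reach F, G, H. That is one component of size 3.
Total: 4 components.

4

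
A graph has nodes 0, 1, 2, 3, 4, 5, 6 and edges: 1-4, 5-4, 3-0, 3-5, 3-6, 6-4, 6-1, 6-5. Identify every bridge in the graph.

The edges on the cycle 6-1-4-6 are not bridges since each lies on that cycle.
But removing 3-0 disconnects 3 from 0 — this is a bridge.

0-3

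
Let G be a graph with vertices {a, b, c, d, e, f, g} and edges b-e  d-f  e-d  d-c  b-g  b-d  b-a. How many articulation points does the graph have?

2

Removing b increases the component count from 1 to 3, so b is a cut vertex.
Removing d increases the component count from 1 to 3, so d is a cut vertex.
By contrast removing e leaves 1 component; it is not a cut vertex. No other vertex is a cut vertex either.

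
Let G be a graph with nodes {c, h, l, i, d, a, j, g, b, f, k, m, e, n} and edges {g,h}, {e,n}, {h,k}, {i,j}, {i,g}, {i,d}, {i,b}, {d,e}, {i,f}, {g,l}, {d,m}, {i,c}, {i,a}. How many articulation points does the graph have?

5

Removing d increases the component count from 1 to 3, so d is a cut vertex.
Removing e increases the component count from 1 to 2, so e is a cut vertex.
Removing g increases the component count from 1 to 3, so g is a cut vertex.
Likewise h, i are cut vertices.
By contrast removing f leaves 1 component; it is not a cut vertex. No other vertex is a cut vertex either.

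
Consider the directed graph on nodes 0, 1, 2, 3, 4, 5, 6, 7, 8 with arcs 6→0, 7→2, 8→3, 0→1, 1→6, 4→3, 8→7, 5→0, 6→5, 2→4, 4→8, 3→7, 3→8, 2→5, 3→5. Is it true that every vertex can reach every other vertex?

No

There is no directed path from 1 to 8, so the graph is not strongly connected.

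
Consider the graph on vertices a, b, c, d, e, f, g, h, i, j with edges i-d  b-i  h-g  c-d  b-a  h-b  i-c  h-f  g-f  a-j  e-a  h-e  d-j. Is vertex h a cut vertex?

Deleting h raises the number of components from 1 to 2, so h is a cut vertex.

Yes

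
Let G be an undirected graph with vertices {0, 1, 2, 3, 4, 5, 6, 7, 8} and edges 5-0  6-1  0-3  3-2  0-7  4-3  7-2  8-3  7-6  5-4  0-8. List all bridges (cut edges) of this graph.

1-6, 6-7

The edges on the cycle 0-7-2-3-0 are not bridges since each lies on that cycle.
But removing 6-7 disconnects 6 from 7; removing 6-1 disconnects 6 from 1 — these are bridges.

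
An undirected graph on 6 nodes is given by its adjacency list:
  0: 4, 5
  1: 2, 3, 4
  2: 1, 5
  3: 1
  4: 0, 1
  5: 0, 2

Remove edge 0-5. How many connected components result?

1

0 and 5 are still connected via 0-4-1-2-5, so the component count stays at 1.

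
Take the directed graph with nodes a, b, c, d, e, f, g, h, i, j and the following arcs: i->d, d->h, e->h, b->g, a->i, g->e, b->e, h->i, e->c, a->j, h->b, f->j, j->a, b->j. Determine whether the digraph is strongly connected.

No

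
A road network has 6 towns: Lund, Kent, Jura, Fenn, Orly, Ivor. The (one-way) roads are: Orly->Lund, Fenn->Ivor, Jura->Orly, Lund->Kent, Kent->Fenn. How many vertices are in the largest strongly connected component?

{Jura} is an SCC by itself.
{Kent} is an SCC by itself.
{Lund} is an SCC by itself.
{Fenn} is an SCC by itself.
{Ivor} is an SCC by itself.
(and 1 more singleton SCC)
The largest has 1 vertex.

1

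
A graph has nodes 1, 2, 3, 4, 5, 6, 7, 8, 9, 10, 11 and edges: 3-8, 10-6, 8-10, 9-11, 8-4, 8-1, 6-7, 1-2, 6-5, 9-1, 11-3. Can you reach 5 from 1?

From 1 we can reach 1, 2, 3, 4, 5, 6, 7, 8, 9, 10, 11, which includes 5.

Yes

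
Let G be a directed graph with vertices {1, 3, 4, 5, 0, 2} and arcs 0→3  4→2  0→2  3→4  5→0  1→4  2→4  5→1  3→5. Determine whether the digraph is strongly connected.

No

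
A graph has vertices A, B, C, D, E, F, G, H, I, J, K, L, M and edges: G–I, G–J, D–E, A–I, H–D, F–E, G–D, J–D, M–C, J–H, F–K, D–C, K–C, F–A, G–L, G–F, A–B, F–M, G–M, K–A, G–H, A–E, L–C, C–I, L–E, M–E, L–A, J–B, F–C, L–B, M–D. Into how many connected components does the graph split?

1

Starting from A we can reach A, B, C, D, E, F, G, H, I, J, K, L, M. That is one component of size 13.
Total: 1 component.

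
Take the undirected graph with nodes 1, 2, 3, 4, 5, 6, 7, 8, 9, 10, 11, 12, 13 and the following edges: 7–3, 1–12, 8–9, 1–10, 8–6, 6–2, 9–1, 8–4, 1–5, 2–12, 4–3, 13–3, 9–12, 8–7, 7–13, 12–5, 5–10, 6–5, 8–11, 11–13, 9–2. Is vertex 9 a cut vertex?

No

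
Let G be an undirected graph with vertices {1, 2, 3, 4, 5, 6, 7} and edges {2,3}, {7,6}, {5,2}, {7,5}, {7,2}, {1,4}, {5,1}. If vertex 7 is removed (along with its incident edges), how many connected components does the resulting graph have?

With 7 gone, the remaining components are: {6}; {1, 2, 3, 4, 5}.
That is 2 components.

2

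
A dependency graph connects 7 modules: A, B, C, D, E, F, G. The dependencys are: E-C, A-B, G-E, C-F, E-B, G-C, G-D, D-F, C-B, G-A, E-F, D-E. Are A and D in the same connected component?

From A we can reach A, B, C, D, E, F, G, which includes D.

Yes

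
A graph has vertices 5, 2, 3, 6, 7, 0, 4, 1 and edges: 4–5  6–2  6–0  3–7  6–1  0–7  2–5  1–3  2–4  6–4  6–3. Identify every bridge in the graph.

none

The edges on the cycle 6-1-3-6 are not bridges since each lies on that cycle.
Every edge lies on some cycle, so there are no bridges.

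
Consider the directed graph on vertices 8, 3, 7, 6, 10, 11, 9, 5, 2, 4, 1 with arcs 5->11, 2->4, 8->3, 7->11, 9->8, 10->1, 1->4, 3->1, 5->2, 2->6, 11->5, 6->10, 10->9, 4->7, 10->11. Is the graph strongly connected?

From 6 we can reach every vertex (1, 2, 3, 4, 5, 6, 7, 8, 9, 10, 11), and every vertex can reach 6 (1, 2, 3, 4, 5, 6, 7, 8, 9, 10, 11). So the whole graph is one strongly connected component.

Yes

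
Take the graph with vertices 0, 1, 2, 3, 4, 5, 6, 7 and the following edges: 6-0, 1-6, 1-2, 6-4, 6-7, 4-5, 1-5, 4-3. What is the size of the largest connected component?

8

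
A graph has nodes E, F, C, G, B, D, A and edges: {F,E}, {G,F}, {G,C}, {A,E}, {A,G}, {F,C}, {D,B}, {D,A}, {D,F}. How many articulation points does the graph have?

Removing D increases the component count from 1 to 2, so D is a cut vertex.
By contrast removing B leaves 1 component; it is not a cut vertex. No other vertex is a cut vertex either.

1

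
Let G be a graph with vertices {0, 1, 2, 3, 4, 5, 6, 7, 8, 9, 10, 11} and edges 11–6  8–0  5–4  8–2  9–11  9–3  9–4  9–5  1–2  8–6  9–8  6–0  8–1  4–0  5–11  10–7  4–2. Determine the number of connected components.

Starting from 7 we can reach 7, 10. That is one component of size 2.
Starting from 0 we can reach 0, 1, 2, 3, 4, 5, 6, 8, 9, 11. That is one component of size 10.
Total: 2 components.

2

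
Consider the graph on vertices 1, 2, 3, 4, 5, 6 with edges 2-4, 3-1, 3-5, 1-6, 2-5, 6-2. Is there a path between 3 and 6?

Yes

From 3 we can reach 1, 2, 3, 4, 5, 6, which includes 6.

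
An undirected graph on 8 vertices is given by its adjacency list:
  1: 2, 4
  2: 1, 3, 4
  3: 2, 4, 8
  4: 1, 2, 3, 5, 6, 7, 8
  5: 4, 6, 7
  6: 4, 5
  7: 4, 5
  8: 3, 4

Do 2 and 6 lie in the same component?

Yes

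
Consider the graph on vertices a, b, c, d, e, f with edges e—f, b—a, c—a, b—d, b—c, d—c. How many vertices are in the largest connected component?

4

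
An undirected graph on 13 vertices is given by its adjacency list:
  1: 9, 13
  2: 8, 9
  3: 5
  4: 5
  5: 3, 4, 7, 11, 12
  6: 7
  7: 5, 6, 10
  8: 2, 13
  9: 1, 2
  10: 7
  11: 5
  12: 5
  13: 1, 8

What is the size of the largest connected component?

Starting from 1 we can reach 1, 2, 8, 9, 13. That is one component of size 5.
Starting from 3 we can reach 3, 4, 5, 6, 7, 10, 11, 12. That is one component of size 8.
The largest has 8 vertices.

8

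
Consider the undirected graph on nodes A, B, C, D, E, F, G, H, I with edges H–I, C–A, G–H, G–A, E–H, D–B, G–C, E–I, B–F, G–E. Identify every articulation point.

B, G

Removing B increases the component count from 2 to 3, so B is a cut vertex.
Removing G increases the component count from 2 to 3, so G is a cut vertex.
By contrast removing E leaves 2 components; it is not a cut vertex. No other vertex is a cut vertex either.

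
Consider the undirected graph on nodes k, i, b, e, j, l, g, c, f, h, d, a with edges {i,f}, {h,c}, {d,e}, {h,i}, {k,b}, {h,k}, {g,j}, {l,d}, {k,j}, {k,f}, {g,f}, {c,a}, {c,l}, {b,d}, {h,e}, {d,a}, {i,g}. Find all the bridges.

The edges on the cycle h-k-b-d-a-c-h are not bridges since each lies on that cycle.
Every edge lies on some cycle, so there are no bridges.

none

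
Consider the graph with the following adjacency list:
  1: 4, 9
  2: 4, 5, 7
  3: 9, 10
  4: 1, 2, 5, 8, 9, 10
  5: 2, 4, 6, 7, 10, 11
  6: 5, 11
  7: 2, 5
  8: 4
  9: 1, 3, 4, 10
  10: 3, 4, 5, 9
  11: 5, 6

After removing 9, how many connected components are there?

1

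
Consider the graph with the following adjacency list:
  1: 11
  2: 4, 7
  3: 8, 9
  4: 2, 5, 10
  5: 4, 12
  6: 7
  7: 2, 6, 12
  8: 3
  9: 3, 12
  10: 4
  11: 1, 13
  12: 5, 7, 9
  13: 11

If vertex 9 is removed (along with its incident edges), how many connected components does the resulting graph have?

With 9 gone, the remaining components are: {3, 8}; {1, 11, 13}; {2, 4, 5, 6, 7, 10, 12}.
That is 3 components.

3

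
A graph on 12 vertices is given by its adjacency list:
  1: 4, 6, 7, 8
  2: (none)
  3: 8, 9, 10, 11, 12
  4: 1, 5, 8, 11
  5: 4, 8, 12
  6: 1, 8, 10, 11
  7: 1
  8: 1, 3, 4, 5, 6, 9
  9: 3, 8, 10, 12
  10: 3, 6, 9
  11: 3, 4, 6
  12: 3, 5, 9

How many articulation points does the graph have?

1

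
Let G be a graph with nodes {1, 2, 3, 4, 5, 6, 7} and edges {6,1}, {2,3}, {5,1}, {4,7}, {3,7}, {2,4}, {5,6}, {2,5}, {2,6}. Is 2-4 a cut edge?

No

After removing 2-4, the path 2-3-7-4 still connects them, so the edge is not a bridge.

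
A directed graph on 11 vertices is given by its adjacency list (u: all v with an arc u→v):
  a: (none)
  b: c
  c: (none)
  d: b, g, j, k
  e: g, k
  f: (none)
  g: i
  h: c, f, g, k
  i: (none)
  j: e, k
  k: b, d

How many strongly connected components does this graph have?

8

{d, e, j, k} are all mutually reachable — one SCC of size 4.
{a} is an SCC by itself.
{f} is an SCC by itself.
{h} is an SCC by itself.
{c} is an SCC by itself.
(and 3 more singleton SCCs)
That gives 8 strongly connected components.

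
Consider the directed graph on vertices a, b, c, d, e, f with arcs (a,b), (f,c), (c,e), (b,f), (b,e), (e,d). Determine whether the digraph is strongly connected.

No

There is no directed path from e to b, so the graph is not strongly connected.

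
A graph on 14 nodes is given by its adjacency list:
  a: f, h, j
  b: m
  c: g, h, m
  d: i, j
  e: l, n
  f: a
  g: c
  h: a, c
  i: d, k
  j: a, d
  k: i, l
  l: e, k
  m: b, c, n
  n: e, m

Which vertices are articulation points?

a, c, m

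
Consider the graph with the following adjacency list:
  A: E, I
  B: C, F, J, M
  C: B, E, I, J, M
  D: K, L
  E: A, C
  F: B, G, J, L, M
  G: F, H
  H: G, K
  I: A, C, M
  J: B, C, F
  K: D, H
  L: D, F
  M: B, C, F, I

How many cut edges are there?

The edges on the cycle F-B-J-F are not bridges since each lies on that cycle.
Every edge lies on some cycle, so there are no bridges.

0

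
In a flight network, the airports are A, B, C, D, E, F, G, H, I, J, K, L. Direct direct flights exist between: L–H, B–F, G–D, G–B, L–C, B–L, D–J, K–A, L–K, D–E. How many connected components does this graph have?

2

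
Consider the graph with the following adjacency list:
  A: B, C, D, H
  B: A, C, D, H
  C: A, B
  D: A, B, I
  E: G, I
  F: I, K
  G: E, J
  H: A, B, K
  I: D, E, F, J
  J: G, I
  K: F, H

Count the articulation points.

Removing I increases the component count from 1 to 2, so I is a cut vertex.
By contrast removing D leaves 1 component; it is not a cut vertex. No other vertex is a cut vertex either.

1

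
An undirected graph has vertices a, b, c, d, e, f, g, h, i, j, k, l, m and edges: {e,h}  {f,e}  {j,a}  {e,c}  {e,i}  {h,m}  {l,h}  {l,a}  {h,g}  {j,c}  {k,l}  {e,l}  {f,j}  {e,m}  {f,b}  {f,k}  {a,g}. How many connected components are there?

d is isolated — a component by itself.
Starting from a we can reach a, b, c, e, f, g, h, i, j, k, l, m. That is one component of size 12.
Total: 2 components.

2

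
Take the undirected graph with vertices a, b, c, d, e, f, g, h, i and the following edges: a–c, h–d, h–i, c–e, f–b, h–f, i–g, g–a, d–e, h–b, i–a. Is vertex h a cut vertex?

Yes

Deleting h raises the number of components from 1 to 2, so h is a cut vertex.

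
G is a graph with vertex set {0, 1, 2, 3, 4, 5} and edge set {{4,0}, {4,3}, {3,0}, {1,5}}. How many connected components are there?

2 is isolated — a component by itself.
Starting from 1 we can reach 1, 5. That is one component of size 2.
Starting from 0 we can reach 0, 3, 4. That is one component of size 3.
Total: 3 components.

3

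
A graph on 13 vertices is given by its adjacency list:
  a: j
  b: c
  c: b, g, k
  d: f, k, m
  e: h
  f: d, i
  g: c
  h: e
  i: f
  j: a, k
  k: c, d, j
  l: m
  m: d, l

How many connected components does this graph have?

Starting from e we can reach e, h. That is one component of size 2.
Starting from a we can reach a, b, c, d, f, g, i, j, k, l, m. That is one component of size 11.
Total: 2 components.

2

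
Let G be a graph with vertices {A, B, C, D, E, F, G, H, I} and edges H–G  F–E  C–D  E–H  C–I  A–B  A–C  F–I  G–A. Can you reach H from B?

From B we can reach A, B, C, D, E, F, G, H, I, which includes H.

Yes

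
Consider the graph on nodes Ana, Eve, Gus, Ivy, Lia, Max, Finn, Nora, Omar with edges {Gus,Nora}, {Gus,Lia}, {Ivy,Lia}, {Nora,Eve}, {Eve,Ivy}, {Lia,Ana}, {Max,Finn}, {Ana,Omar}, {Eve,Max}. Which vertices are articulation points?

Ana, Eve, Lia, Max

Removing Ana increases the component count from 1 to 2, so Ana is a cut vertex.
Removing Eve increases the component count from 1 to 2, so Eve is a cut vertex.
Removing Lia increases the component count from 1 to 2, so Lia is a cut vertex.
Likewise Max is a cut vertex.
By contrast removing Finn leaves 1 component; it is not a cut vertex. No other vertex is a cut vertex either.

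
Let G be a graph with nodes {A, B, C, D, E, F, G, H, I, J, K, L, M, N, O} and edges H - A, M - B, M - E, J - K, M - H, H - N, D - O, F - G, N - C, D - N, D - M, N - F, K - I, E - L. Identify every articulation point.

D, E, F, H, K, M, N

Removing D increases the component count from 2 to 3, so D is a cut vertex.
Removing E increases the component count from 2 to 3, so E is a cut vertex.
Removing F increases the component count from 2 to 3, so F is a cut vertex.
Likewise H, K, M, N are cut vertices.
By contrast removing C leaves 2 components; it is not a cut vertex. No other vertex is a cut vertex either.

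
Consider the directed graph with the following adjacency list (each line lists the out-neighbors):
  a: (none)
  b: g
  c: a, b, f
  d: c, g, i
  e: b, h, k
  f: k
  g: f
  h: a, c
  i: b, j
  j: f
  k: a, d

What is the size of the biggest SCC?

8

{b, c, d, f, g, i, j, k} are all mutually reachable — one SCC of size 8.
{e} is an SCC by itself.
{a} is an SCC by itself.
{h} is an SCC by itself.
The largest has 8 vertices.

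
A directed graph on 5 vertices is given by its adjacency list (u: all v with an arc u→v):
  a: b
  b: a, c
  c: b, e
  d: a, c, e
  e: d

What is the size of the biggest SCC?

5

{a, b, c, d, e} are all mutually reachable — one SCC of size 5.
The largest has 5 vertices.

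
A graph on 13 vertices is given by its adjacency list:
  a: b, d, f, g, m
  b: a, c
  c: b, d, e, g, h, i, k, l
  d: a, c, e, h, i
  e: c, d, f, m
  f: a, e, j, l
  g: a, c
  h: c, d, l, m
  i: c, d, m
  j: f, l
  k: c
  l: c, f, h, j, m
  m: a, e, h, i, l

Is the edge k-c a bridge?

Yes

Removing k-c leaves no path between k and c: the component count goes from 1 to 2. So it is a bridge.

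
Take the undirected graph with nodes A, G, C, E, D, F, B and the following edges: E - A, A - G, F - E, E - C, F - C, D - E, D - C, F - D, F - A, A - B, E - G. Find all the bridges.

A-B

The edges on the cycle F-D-C-E-F are not bridges since each lies on that cycle.
But removing B - A disconnects B from A — this is a bridge.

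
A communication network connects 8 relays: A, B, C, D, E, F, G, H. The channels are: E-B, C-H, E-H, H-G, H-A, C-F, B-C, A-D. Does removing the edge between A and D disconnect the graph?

Yes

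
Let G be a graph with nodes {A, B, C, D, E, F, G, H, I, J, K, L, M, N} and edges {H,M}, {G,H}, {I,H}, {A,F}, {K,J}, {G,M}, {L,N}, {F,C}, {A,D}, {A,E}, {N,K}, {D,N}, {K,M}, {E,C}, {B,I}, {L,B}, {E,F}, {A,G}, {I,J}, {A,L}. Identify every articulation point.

Removing A increases the component count from 1 to 2, so A is a cut vertex.
By contrast removing L leaves 1 component; it is not a cut vertex. No other vertex is a cut vertex either.

A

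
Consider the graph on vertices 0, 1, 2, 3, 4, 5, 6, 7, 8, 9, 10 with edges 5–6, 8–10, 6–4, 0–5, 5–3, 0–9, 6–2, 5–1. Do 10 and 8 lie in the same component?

From 10 we can reach 8, 10, which includes 8.

Yes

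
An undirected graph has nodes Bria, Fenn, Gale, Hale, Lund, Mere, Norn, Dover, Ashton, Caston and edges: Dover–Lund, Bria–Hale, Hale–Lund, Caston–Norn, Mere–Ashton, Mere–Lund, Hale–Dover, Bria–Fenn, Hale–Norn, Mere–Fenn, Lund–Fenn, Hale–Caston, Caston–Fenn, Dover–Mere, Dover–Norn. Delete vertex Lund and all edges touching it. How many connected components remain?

With Lund gone, the remaining components are: {Gale}; {Bria, Fenn, Hale, Mere, Norn, Dover, Ashton, Caston}.
That is 2 components.

2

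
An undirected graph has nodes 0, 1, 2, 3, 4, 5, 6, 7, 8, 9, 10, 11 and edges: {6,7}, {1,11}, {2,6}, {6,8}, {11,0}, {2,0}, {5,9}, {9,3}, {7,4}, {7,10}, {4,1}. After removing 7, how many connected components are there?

3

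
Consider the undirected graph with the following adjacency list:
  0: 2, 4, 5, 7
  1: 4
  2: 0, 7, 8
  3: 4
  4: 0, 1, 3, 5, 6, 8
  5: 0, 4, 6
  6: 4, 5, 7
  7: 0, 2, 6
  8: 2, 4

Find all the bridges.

1-4, 3-4

The edges on the cycle 4-0-7-6-5-4 are not bridges since each lies on that cycle.
But removing 4-3 disconnects 4 from 3; removing 1-4 disconnects 1 from 4 — these are bridges.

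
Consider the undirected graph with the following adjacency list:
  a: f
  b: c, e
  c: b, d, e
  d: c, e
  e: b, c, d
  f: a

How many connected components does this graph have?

Starting from a we can reach a, f. That is one component of size 2.
Starting from b we can reach b, c, d, e. That is one component of size 4.
Total: 2 components.

2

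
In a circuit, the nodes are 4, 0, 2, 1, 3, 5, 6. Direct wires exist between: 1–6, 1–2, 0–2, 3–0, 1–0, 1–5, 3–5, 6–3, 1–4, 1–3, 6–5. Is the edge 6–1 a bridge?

After removing 6–1, the path 6-3-1 still connects them, so the edge is not a bridge.

No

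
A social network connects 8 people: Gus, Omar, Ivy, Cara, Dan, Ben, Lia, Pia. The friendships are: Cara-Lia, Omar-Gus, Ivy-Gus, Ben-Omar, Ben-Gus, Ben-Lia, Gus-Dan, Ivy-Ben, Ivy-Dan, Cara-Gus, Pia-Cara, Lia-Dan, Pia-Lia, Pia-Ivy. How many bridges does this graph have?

0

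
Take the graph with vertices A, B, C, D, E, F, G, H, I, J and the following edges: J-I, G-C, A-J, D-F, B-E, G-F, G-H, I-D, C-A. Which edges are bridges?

The edges on the cycle G-C-A-J-I-D-F-G are not bridges since each lies on that cycle.
But removing G-H disconnects G from H; removing B-E disconnects B from E — these are bridges.

B-E, G-H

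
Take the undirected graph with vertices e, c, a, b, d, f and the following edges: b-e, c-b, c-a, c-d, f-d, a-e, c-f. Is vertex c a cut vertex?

Yes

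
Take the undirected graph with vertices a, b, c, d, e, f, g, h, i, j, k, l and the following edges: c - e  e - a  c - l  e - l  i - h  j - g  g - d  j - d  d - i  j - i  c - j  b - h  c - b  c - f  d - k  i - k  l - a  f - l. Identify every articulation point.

Removing c increases the component count from 1 to 2, so c is a cut vertex.
By contrast removing d leaves 1 component; it is not a cut vertex. No other vertex is a cut vertex either.

c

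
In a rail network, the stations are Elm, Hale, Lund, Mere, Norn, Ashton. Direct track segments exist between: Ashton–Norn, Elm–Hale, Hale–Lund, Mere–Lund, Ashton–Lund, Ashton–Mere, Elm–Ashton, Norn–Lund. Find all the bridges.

The edges on the cycle Ashton-Mere-Lund-Ashton are not bridges since each lies on that cycle.
Every edge lies on some cycle, so there are no bridges.

none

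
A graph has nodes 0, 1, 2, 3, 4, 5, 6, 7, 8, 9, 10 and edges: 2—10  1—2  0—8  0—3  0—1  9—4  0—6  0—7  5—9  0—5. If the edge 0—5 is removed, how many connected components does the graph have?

Before removal there is 1 component.
0—5 is a bridge — removing it separates 0's side from 5's side.
After removal: 2 components.

2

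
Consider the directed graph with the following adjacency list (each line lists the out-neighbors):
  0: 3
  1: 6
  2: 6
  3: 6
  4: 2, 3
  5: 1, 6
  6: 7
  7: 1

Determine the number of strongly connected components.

{1, 6, 7} are all mutually reachable — one SCC of size 3.
{5} is an SCC by itself.
{0} is an SCC by itself.
{3} is an SCC by itself.
{2} is an SCC by itself.
(and 1 more singleton SCC)
That gives 6 strongly connected components.

6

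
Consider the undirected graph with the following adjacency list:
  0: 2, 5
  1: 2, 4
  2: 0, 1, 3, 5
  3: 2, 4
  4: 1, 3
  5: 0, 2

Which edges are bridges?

none

The edges on the cycle 2-5-0-2 are not bridges since each lies on that cycle.
Every edge lies on some cycle, so there are no bridges.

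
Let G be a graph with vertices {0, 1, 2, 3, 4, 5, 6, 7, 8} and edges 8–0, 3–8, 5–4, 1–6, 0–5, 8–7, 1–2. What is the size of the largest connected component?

6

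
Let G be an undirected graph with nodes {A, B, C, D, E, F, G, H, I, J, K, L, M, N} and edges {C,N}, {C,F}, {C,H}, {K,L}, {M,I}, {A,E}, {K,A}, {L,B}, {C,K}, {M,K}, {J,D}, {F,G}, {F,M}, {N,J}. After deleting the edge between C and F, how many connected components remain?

C and F are still connected via C-K-M-F, so the component count stays at 1.

1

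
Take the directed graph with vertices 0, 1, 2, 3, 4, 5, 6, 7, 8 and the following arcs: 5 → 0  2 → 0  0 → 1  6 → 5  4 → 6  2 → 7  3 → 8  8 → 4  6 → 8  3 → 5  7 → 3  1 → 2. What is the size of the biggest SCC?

9

{0, 1, 2, 3, 4, 5, 6, 7, 8} are all mutually reachable — one SCC of size 9.
The largest has 9 vertices.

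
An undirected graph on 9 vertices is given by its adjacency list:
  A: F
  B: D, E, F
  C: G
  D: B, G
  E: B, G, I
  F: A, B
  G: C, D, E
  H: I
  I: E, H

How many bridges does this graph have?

5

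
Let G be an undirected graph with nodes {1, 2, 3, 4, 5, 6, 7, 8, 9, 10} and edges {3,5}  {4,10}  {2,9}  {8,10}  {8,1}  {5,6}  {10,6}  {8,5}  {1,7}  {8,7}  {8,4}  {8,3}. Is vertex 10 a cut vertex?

No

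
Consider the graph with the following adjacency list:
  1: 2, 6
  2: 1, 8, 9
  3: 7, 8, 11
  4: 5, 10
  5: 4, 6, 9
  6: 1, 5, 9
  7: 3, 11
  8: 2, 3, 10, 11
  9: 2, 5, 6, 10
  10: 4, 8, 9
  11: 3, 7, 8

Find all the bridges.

none

The edges on the cycle 8-3-7-11-8 are not bridges since each lies on that cycle.
Every edge lies on some cycle, so there are no bridges.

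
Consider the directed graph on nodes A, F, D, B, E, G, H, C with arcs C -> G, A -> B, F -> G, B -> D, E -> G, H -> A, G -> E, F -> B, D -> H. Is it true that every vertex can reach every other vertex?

No

There is no directed path from A to E, so the graph is not strongly connected.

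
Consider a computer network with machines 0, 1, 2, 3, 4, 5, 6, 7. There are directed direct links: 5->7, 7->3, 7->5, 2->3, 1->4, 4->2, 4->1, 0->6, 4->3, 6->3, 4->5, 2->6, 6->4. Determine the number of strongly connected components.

4

{1, 2, 4, 6} are all mutually reachable — one SCC of size 4.
{5, 7} are all mutually reachable — one SCC of size 2.
{0} is an SCC by itself.
{3} is an SCC by itself.
That gives 4 strongly connected components.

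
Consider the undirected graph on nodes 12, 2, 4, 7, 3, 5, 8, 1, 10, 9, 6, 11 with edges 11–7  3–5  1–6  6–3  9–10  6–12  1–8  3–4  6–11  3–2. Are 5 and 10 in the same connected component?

The component containing 5 is {1, 2, 3, 4, 5, 6, 7, 8, 11, 12}, and 10 is not in it.

No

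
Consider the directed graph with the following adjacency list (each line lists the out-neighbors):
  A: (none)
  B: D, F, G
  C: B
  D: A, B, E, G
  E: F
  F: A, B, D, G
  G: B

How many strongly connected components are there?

3

{B, D, E, F, G} are all mutually reachable — one SCC of size 5.
{C} is an SCC by itself.
{A} is an SCC by itself.
That gives 3 strongly connected components.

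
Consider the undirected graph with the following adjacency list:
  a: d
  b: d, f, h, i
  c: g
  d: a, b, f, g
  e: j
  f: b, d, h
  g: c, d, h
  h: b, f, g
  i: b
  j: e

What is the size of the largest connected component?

Starting from e we can reach e, j. That is one component of size 2.
Starting from a we can reach a, b, c, d, f, g, h, i. That is one component of size 8.
The largest has 8 vertices.

8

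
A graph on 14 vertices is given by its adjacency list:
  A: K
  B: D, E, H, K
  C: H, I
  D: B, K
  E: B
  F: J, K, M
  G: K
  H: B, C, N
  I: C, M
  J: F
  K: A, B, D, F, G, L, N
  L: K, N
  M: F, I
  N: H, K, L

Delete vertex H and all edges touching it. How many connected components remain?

With H gone, the remaining components are: {A, B, C, D, E, F, G, I, J, K, L, M, N}.
That is 1 component.

1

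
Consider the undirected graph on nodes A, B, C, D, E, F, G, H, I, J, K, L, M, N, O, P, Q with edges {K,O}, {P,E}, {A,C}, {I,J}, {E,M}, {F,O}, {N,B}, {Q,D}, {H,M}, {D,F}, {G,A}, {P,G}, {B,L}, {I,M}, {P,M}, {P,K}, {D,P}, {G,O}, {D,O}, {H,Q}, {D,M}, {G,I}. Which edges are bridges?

The edges on the cycle P-E-M-I-G-P are not bridges since each lies on that cycle.
But removing A–G disconnects A from G; removing L–B disconnects L from B; removing J–I disconnects J from I; removing A–C disconnects A from C — these are bridges.
In total 5 edges are bridges.

A-C, A-G, B-L, B-N, I-J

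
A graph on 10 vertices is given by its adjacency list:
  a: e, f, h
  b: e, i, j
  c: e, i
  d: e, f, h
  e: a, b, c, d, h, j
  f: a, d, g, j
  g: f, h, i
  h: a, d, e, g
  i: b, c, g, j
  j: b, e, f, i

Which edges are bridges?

The edges on the cycle i-c-e-a-h-g-i are not bridges since each lies on that cycle.
Every edge lies on some cycle, so there are no bridges.

none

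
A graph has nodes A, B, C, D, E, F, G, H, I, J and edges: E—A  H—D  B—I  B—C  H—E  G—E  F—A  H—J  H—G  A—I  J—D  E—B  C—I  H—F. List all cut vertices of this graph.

H

Removing H increases the component count from 1 to 2, so H is a cut vertex.
By contrast removing F leaves 1 component; it is not a cut vertex. No other vertex is a cut vertex either.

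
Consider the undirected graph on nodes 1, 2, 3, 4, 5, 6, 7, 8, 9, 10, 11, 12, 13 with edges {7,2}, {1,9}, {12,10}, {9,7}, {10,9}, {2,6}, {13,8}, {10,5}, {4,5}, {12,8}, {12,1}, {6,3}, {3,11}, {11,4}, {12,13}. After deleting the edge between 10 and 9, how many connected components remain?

1

10 and 9 are still connected via 10-12-1-9, so the component count stays at 1.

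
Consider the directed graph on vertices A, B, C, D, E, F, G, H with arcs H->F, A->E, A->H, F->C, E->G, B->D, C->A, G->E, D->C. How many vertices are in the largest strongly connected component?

4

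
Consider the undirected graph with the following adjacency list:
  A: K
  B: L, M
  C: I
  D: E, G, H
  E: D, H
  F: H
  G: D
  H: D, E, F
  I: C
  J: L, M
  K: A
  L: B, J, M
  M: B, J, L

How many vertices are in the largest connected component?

5

Starting from C we can reach C, I. That is one component of size 2.
Starting from A we can reach A, K. That is one component of size 2.
Starting from B we can reach B, J, L, M. That is one component of size 4.
Starting from D we can reach D, E, F, G, H. That is one component of size 5.
The largest has 5 vertices.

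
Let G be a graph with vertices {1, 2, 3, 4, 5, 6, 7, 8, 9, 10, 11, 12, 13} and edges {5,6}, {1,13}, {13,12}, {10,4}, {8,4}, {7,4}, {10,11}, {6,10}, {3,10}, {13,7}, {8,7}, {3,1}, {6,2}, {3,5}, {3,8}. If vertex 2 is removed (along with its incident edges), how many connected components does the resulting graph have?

2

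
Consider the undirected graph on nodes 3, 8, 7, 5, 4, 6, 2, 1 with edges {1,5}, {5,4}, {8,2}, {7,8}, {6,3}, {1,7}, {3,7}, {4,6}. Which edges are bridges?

The edges on the cycle 1-5-4-6-3-7-1 are not bridges since each lies on that cycle.
But removing 8—2 disconnects 8 from 2; removing 7—8 disconnects 7 from 8 — these are bridges.

2-8, 7-8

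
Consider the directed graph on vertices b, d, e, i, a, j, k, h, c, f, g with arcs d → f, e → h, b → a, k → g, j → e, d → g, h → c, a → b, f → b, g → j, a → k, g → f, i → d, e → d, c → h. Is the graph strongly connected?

No

There is no directed path from h to g, so the graph is not strongly connected.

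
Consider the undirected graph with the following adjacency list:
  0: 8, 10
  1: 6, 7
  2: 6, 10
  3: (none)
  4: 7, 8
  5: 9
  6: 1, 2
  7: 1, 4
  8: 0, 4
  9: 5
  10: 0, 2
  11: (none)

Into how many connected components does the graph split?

4

11 is isolated — a component by itself.
3 is isolated — a component by itself.
Starting from 5 we can reach 5, 9. That is one component of size 2.
Starting from 0 we can reach 0, 1, 2, 4, 6, 7, 8, 10. That is one component of size 8.
Total: 4 components.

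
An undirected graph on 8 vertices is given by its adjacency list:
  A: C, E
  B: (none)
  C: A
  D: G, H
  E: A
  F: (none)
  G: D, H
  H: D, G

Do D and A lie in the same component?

The component containing D is {D, G, H}, and A is not in it.

No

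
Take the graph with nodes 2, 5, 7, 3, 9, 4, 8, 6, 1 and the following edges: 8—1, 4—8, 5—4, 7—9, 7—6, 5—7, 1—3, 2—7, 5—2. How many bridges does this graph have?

6

The edges on the cycle 5-2-7-5 are not bridges since each lies on that cycle.
But removing 6—7 disconnects 6 from 7; removing 7—9 disconnects 7 from 9; removing 4—8 disconnects 4 from 8; removing 1—3 disconnects 1 from 3 — these are bridges.
In total 6 edges are bridges.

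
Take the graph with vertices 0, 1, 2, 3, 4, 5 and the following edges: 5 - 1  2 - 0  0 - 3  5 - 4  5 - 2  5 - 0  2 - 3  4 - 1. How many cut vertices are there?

Removing 5 increases the component count from 1 to 2, so 5 is a cut vertex.
By contrast removing 4 leaves 1 component; it is not a cut vertex. No other vertex is a cut vertex either.

1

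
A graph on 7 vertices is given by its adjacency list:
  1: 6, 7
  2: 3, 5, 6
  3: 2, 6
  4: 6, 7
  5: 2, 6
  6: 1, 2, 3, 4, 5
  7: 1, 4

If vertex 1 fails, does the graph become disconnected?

No

Deleting 1 leaves 1 component (was 1) (its neighbors 6, 7 remain connected to each other), so 1 is not a cut vertex.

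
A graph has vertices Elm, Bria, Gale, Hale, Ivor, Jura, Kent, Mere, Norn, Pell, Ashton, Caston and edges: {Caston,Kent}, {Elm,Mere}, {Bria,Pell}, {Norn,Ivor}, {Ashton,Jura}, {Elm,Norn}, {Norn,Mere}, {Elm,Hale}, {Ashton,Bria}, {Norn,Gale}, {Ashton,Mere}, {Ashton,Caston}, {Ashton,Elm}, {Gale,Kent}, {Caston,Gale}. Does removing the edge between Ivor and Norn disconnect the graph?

Removing Ivor—Norn leaves no path between Ivor and Norn: the component count goes from 1 to 2. So it is a bridge.

Yes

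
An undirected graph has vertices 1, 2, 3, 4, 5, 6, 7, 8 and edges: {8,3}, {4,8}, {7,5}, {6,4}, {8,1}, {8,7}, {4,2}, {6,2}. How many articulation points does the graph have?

3

Removing 4 increases the component count from 1 to 2, so 4 is a cut vertex.
Removing 7 increases the component count from 1 to 2, so 7 is a cut vertex.
Removing 8 increases the component count from 1 to 4, so 8 is a cut vertex.
By contrast removing 2 leaves 1 component; it is not a cut vertex. No other vertex is a cut vertex either.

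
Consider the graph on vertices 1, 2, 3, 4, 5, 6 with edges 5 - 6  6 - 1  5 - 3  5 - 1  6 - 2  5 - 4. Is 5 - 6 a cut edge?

No

After removing 5 - 6, the path 5-1-6 still connects them, so the edge is not a bridge.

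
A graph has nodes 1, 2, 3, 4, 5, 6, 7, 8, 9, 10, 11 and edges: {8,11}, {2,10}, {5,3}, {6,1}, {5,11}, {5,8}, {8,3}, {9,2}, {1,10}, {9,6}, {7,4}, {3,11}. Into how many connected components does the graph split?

Starting from 4 we can reach 4, 7. That is one component of size 2.
Starting from 3 we can reach 3, 5, 8, 11. That is one component of size 4.
Starting from 1 we can reach 1, 2, 6, 9, 10. That is one component of size 5.
Total: 3 components.

3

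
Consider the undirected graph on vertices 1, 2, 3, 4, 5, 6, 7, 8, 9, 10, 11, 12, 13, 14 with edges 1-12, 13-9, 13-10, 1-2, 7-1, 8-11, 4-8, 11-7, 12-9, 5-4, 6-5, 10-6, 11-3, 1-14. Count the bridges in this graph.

3

The edges on the cycle 13-10-6-5-4-8-11-7-1-12-9-13 are not bridges since each lies on that cycle.
But removing 1-2 disconnects 1 from 2; removing 3-11 disconnects 3 from 11; removing 1-14 disconnects 1 from 14 — these are bridges.
That makes 3 bridges.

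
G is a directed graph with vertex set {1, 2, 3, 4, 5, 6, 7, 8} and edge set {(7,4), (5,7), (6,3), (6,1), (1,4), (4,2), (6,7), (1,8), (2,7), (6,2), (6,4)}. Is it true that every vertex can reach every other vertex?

No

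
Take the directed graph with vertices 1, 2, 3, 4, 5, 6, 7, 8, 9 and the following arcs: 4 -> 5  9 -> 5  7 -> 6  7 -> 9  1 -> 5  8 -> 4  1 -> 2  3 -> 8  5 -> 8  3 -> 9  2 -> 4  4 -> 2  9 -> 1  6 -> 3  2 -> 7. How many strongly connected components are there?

{1, 2, 3, 4, 5, 6, 7, 8, 9} are all mutually reachable — one SCC of size 9.
That gives 1 strongly connected component.

1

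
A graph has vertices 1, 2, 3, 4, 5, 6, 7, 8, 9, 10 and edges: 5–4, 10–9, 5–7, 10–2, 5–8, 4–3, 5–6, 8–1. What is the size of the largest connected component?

Starting from 2 we can reach 2, 9, 10. That is one component of size 3.
Starting from 1 we can reach 1, 3, 4, 5, 6, 7, 8. That is one component of size 7.
The largest has 7 vertices.

7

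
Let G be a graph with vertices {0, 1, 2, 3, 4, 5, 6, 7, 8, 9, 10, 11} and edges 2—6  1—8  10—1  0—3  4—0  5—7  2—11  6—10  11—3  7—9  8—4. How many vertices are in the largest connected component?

9

Starting from 5 we can reach 5, 7, 9. That is one component of size 3.
Starting from 0 we can reach 0, 1, 2, 3, 4, 6, 8, 10, 11. That is one component of size 9.
The largest has 9 vertices.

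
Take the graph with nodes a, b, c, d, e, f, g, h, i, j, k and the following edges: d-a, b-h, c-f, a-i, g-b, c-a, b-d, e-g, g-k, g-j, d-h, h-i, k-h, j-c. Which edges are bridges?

The edges on the cycle g-j-c-a-d-b-g are not bridges since each lies on that cycle.
But removing e-g disconnects e from g; removing f-c disconnects f from c — these are bridges.

c-f, e-g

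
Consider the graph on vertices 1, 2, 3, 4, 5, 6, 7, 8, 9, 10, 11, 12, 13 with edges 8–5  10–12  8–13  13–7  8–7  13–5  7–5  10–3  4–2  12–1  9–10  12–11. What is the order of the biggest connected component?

6 is isolated — a component by itself.
Starting from 2 we can reach 2, 4. That is one component of size 2.
Starting from 5 we can reach 5, 7, 8, 13. That is one component of size 4.
Starting from 1 we can reach 1, 3, 9, 10, 11, 12. That is one component of size 6.
The largest has 6 vertices.

6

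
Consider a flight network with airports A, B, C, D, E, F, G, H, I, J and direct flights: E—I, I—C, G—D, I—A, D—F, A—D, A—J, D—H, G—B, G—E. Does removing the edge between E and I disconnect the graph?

After removing E—I, the path E-G-D-A-I still connects them, so the edge is not a bridge.

No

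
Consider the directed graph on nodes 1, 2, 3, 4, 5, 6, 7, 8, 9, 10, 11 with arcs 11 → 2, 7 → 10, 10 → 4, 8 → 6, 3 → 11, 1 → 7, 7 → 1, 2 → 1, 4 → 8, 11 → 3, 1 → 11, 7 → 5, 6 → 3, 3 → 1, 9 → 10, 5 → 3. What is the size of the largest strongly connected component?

{1, 2, 3, 4, 5, 6, 7, 8, 10, 11} are all mutually reachable — one SCC of size 10.
{9} is an SCC by itself.
The largest has 10 vertices.

10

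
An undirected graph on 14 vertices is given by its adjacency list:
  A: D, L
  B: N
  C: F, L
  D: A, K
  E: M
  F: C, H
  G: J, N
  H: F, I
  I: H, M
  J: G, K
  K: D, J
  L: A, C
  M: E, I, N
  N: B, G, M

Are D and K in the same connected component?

Yes

From D we can reach A, B, C, D, E, F, G, H, I, J, K, L, M, N, which includes K.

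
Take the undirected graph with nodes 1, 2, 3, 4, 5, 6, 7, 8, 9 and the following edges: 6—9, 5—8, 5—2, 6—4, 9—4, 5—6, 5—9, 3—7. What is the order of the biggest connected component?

6

1 is isolated — a component by itself.
Starting from 3 we can reach 3, 7. That is one component of size 2.
Starting from 2 we can reach 2, 4, 5, 6, 8, 9. That is one component of size 6.
The largest has 6 vertices.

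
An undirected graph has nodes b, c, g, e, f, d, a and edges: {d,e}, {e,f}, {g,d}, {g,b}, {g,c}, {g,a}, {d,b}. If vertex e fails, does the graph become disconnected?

Yes

Deleting e raises the number of components from 1 to 2, so e is a cut vertex.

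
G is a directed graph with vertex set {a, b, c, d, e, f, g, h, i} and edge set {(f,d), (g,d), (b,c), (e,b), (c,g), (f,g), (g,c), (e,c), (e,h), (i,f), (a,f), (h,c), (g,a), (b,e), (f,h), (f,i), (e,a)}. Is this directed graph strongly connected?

There is no directed path from c to b, so the graph is not strongly connected.

No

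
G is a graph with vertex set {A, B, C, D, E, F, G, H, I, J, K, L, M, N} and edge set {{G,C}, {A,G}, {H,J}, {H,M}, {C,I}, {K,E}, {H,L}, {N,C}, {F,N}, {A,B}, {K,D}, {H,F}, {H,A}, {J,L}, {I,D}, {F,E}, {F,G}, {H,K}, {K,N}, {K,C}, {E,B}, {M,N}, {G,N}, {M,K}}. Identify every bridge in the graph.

The edges on the cycle H-J-L-H are not bridges since each lies on that cycle.
Every edge lies on some cycle, so there are no bridges.

none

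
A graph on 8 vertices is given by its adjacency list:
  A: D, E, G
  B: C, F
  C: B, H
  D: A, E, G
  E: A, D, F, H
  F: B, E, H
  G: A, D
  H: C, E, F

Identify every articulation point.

E

Removing E increases the component count from 1 to 2, so E is a cut vertex.
By contrast removing D leaves 1 component; it is not a cut vertex. No other vertex is a cut vertex either.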